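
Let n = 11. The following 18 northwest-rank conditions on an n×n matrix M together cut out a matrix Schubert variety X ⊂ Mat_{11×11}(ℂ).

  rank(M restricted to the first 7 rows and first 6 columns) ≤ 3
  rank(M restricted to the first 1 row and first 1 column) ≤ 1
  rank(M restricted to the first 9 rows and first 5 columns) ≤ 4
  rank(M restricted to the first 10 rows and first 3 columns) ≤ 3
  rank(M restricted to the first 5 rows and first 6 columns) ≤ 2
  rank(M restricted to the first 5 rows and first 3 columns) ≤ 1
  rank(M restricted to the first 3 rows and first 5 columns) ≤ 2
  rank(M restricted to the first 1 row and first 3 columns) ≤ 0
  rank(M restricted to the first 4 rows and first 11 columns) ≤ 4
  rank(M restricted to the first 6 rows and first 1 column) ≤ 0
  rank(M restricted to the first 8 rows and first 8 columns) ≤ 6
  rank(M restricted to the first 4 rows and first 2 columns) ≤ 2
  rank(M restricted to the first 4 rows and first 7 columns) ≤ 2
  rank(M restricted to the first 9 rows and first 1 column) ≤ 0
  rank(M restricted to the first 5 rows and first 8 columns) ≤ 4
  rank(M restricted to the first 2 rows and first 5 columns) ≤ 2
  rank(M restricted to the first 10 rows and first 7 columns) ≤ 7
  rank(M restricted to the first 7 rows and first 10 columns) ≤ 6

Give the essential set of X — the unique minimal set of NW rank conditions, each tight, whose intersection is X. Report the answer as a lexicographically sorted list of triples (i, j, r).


Propagating the 18 rank bounds to every northwest block:

  0 0 0 1 1 1 1 1 1 1 1
  0 1 1 2 2 2 2 2 2 2 2
  0 1 1 2 2 2 2 3 3 3 3
  0 1 1 2 2 2 2 3 4 4 4
  0 1 1 2 2 2 3 4 5 5 5
  0 1 2 3 3 3 4 5 6 6 6
  0 1 2 3 3 3 4 5 6 6 7
  0 1 2 3 4 4 5 6 7 7 8
  0 1 2 3 4 5 6 7 8 8 9
  1 2 3 4 5 6 7 8 9 9 10
  1 2 3 4 5 6 7 8 9 10 11

so w = (4, 2, 8, 9, 7, 3, 11, 5, 6, 1, 10).

ℓ(w)=25; the 7 essential cells (i,j,r):

[(1, 3, 0), (4, 7, 2), (5, 3, 1), (5, 6, 2), (7, 6, 3), (7, 10, 6), (9, 1, 0)]


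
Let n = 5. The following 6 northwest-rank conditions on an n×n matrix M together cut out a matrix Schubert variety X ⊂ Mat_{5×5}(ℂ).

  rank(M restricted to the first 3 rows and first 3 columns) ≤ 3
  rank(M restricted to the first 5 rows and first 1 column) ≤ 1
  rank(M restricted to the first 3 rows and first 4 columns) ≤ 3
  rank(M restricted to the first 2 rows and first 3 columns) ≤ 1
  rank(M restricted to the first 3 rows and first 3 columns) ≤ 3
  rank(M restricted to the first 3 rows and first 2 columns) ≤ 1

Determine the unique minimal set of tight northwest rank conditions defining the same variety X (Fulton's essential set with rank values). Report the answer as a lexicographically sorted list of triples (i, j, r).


The tightest implied rank at each (i,j), from the 6 conditions:

  R[1]: 1  1  1  1  1
  R[2]: 1  1  1  2  2
  R[3]: 1  1  2  3  3
  R[4]: 1  2  3  4  4
  R[5]: 1  2  3  4  5

the unique w with this rank table is (1, 4, 3, 2, 5).

|D(w)|=3, |Ess(w)|=2:

[(2, 3, 1), (3, 2, 1)]


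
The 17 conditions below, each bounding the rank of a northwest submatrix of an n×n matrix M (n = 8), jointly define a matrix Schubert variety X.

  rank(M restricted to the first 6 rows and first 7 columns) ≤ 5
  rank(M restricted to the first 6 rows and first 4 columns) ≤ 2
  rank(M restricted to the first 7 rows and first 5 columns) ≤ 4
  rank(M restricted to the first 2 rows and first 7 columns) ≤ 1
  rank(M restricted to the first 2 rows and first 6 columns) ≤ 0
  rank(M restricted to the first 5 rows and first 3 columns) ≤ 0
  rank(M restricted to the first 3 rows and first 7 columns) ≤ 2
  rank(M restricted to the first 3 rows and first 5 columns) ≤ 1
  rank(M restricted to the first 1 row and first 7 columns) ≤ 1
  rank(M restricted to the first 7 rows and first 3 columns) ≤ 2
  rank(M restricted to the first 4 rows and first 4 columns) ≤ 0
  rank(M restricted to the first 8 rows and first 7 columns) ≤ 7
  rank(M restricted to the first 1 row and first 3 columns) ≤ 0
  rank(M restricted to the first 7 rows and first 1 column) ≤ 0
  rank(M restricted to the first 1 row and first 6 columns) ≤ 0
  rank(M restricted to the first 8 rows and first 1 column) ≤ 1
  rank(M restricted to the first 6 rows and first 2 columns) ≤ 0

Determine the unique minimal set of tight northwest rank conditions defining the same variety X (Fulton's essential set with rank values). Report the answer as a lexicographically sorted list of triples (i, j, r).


Recovering R(i,j) via the rank-extension bound from the 17 conditions:

  row 1: 0 | 0 | 0 | 0 | 0 | 0 | 1 | 1
  row 2: 0 | 0 | 0 | 0 | 0 | 0 | 1 | 2
  row 3: 0 | 0 | 0 | 0 | 1 | 1 | 2 | 3
  row 4: 0 | 0 | 0 | 0 | 1 | 2 | 3 | 4
  row 5: 0 | 0 | 0 | 1 | 2 | 3 | 4 | 5
  row 6: 0 | 0 | 1 | 2 | 3 | 4 | 5 | 6
  row 7: 0 | 1 | 2 | 3 | 4 | 5 | 6 | 7
  row 8: 1 | 2 | 3 | 4 | 5 | 6 | 7 | 8

reading off 1-entries of Δ²R: w = (7, 8, 5, 6, 4, 3, 2, 1).

D(w) has 26 cells with 5 SE-corners; essential set:

[(2, 6, 0), (4, 4, 0), (5, 3, 0), (6, 2, 0), (7, 1, 0)]


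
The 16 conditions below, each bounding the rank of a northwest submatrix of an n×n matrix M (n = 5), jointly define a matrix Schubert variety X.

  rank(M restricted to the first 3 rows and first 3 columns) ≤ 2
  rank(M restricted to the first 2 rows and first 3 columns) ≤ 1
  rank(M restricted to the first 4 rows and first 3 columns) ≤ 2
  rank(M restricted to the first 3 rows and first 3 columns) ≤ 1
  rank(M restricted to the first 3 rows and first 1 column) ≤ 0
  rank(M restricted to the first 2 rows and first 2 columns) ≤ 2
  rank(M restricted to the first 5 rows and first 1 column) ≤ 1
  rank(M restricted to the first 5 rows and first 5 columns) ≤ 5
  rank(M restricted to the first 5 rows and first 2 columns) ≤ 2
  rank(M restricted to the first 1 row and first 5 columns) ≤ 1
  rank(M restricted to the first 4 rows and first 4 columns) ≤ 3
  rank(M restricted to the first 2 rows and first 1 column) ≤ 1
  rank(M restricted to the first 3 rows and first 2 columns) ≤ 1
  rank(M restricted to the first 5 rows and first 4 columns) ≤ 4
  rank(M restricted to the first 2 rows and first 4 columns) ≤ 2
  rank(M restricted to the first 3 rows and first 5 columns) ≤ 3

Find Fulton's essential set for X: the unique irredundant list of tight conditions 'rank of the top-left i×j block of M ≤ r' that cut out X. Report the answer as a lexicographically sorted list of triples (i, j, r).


Rank table r_w(5×5) implied by the 16 constraints:

  0  1  1  1  1
  0  1  1  2  2
  0  1  1  2  3
  1  2  2  3  4
  1  2  3  4  5

so w = (2, 4, 5, 1, 3).

Rothe diagram D(w) (5 cells), 2 SE-corners (essential conditions):

[(3, 1, 0), (3, 3, 1)]


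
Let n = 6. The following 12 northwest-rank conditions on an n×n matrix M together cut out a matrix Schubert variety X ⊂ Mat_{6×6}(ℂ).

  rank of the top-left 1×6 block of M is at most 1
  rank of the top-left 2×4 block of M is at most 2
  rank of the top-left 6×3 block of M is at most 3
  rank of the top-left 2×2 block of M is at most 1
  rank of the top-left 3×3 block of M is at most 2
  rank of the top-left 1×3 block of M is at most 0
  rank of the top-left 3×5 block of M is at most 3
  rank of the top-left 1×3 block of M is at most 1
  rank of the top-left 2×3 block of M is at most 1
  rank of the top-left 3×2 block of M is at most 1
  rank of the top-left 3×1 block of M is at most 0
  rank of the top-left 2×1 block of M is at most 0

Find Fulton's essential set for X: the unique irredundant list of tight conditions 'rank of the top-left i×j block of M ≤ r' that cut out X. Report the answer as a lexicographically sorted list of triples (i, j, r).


Rank table r_w(6×6) implied by the 12 constraints:

  i=1: 0, 0, 0, 1, 1, 1
  i=2: 0, 1, 1, 2, 2, 2
  i=3: 0, 1, 2, 3, 3, 3
  i=4: 1, 2, 3, 4, 4, 4
  i=5: 1, 2, 3, 4, 5, 5
  i=6: 1, 2, 3, 4, 5, 6

so w = (4, 2, 3, 1, 5, 6).

2 SE-corners of the 5-cell Rothe diagram give Ess(w):

[(1, 3, 0), (3, 1, 0)]


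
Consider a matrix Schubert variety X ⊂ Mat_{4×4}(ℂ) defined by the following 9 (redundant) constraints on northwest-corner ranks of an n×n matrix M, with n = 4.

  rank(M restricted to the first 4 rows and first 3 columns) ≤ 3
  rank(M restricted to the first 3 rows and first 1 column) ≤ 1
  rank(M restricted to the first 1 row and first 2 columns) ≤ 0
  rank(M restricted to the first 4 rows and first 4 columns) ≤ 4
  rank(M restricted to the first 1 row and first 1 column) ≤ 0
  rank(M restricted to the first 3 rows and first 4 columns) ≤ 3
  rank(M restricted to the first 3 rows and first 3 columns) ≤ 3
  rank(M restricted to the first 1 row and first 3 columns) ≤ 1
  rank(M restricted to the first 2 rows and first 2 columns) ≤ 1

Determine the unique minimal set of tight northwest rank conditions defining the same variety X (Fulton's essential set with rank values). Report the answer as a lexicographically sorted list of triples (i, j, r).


The tightest implied rank at each (i,j), from the 9 conditions:

  i=1: 0, 0, 1, 1
  i=2: 1, 1, 2, 2
  i=3: 1, 2, 3, 3
  i=4: 1, 2, 3, 4

second differences of R give the permutation w = (3, 1, 2, 4).

1 SE-corner of the 2-cell Rothe diagram gives Ess(w):

[(1, 2, 0)]


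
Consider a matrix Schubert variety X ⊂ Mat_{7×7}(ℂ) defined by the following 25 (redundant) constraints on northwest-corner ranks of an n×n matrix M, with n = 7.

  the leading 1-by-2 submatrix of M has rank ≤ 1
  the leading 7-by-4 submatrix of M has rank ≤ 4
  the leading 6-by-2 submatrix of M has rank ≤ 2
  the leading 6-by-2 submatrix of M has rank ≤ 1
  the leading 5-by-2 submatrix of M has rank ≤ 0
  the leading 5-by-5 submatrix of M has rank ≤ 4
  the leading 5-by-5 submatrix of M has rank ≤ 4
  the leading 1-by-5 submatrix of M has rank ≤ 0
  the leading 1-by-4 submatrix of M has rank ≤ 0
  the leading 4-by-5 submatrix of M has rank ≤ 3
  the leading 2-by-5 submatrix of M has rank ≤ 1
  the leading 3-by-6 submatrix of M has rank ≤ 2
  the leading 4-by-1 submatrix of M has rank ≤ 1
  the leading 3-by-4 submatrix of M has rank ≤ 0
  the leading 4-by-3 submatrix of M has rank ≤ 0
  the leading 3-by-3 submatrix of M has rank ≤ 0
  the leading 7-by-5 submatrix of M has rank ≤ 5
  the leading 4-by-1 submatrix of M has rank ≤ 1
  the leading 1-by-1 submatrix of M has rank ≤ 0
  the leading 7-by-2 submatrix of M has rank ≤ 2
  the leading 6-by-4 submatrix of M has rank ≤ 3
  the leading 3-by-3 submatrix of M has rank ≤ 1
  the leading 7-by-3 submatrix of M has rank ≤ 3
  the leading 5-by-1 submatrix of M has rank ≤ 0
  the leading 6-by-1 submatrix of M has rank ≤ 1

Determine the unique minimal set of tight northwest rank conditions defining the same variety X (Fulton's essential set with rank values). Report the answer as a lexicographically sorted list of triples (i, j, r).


Recovering R(i,j) via the rank-extension bound from the 25 conditions:

  R[1]: 0 | 0 | 0 | 0 | 0 | 1 | 1
  R[2]: 0 | 0 | 0 | 0 | 1 | 2 | 2
  R[3]: 0 | 0 | 0 | 0 | 1 | 2 | 3
  R[4]: 0 | 0 | 0 | 1 | 2 | 3 | 4
  R[5]: 0 | 0 | 1 | 2 | 3 | 4 | 5
  R[6]: 1 | 1 | 2 | 3 | 4 | 5 | 6
  R[7]: 1 | 2 | 3 | 4 | 5 | 6 | 7

hence w(1..7) = (6, 5, 7, 4, 3, 1, 2).

|D(w)|=18, |Ess(w)|=4:

[(1, 5, 0), (3, 4, 0), (4, 3, 0), (5, 2, 0)]


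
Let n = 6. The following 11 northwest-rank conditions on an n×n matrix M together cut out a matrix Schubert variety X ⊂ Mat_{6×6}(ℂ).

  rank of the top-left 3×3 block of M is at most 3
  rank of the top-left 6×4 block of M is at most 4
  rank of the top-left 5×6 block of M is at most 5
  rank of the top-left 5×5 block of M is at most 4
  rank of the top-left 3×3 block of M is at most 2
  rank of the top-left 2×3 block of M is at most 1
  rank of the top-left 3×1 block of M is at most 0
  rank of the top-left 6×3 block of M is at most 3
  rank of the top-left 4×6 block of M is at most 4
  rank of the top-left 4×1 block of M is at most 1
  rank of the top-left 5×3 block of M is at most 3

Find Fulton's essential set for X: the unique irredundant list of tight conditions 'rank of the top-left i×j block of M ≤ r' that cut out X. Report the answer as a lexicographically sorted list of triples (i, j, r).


Reconstructing r_w from the 11 given conditions:

  R[1]: 0 | 1 | 1 | 1 | 1 | 1
  R[2]: 0 | 1 | 1 | 2 | 2 | 2
  R[3]: 0 | 1 | 2 | 3 | 3 | 3
  R[4]: 1 | 2 | 3 | 4 | 4 | 4
  R[5]: 1 | 2 | 3 | 4 | 4 | 5
  R[6]: 1 | 2 | 3 | 4 | 5 | 6

the unique w with this rank table is (2, 4, 3, 1, 6, 5).

|D(w)|=5, |Ess(w)|=3:

[(2, 3, 1), (3, 1, 0), (5, 5, 4)]


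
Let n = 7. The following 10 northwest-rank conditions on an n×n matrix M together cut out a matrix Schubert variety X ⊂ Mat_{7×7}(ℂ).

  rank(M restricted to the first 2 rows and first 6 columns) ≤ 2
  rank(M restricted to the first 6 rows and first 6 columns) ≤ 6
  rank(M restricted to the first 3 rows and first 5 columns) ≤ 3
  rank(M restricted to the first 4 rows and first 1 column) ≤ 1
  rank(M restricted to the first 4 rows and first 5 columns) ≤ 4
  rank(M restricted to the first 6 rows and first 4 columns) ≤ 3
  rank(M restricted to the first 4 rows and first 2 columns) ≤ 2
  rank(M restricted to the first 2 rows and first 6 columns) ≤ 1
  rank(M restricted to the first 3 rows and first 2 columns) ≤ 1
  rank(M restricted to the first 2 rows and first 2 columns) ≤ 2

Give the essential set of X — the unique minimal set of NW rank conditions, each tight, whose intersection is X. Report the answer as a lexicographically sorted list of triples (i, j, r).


Reconstructing r_w from the 10 given conditions:

  i=1: 1, 1, 1, 1, 1, 1, 1
  i=2: 1, 1, 1, 1, 1, 1, 2
  i=3: 1, 1, 2, 2, 2, 2, 3
  i=4: 1, 2, 3, 3, 3, 3, 4
  i=5: 1, 2, 3, 3, 4, 4, 5
  i=6: 1, 2, 3, 3, 4, 5, 6
  i=7: 1, 2, 3, 4, 5, 6, 7

the unique w with this rank table is (1, 7, 3, 2, 5, 6, 4).

ℓ(w)=8; the 3 essential cells (i,j,r):

[(2, 6, 1), (3, 2, 1), (6, 4, 3)]


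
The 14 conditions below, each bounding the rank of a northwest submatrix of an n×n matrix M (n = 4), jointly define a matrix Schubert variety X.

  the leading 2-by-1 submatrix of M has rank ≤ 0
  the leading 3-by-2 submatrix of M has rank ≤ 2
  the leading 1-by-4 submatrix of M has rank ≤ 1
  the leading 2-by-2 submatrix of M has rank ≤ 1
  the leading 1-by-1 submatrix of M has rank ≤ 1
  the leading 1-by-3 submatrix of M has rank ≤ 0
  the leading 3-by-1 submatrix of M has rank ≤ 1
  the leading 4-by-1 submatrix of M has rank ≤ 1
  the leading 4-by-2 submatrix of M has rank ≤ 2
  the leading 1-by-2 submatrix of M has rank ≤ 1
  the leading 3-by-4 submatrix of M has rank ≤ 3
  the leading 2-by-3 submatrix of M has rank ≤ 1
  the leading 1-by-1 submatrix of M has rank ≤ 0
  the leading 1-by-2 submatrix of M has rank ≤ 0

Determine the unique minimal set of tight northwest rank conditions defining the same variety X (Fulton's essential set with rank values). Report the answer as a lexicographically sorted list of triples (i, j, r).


Recovering R(i,j) via the rank-extension bound from the 14 conditions:

  i=1: 0, 0, 0, 1
  i=2: 0, 1, 1, 2
  i=3: 1, 2, 2, 3
  i=4: 1, 2, 3, 4

giving w = (4, 2, 1, 3) via Δ²R.

Fulton essential set (2 of the 4 Rothe cells):

[(1, 3, 0), (2, 1, 0)]


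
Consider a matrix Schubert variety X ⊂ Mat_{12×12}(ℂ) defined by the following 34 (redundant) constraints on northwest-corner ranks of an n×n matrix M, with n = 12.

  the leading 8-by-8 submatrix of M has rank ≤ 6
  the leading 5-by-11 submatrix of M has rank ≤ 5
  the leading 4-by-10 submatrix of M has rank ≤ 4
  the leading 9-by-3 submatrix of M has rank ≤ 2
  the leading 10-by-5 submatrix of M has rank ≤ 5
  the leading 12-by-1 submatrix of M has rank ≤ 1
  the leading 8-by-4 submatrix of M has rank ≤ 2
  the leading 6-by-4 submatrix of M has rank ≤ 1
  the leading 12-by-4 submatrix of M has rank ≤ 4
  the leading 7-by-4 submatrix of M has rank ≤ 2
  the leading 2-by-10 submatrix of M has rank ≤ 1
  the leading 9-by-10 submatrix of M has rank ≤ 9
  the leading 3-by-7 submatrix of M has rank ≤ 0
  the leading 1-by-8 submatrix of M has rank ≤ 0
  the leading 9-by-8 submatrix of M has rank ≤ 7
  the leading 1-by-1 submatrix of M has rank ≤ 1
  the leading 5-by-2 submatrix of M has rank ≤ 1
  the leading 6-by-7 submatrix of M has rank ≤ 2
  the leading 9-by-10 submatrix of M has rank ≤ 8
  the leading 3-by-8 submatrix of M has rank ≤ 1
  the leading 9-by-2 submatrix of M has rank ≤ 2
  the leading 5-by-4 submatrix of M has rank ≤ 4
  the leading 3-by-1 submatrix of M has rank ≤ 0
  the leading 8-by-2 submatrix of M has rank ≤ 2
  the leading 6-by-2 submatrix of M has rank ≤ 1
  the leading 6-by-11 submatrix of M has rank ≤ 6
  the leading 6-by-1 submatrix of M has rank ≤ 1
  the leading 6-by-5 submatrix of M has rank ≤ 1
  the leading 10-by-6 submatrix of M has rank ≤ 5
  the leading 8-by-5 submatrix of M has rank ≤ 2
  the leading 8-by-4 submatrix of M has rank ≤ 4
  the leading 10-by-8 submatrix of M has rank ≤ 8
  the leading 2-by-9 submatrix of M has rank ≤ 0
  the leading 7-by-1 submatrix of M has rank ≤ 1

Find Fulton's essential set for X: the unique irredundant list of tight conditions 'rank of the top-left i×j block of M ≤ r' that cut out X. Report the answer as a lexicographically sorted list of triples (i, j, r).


The tightest implied rank at each (i,j), from the 34 conditions:

  R[1]: 0 | 0 | 0 | 0 | 0 | 0 | 0 | 0 | 0 | 1 | 1 | 1
  R[2]: 0 | 0 | 0 | 0 | 0 | 0 | 0 | 0 | 0 | 1 | 2 | 2
  R[3]: 0 | 0 | 0 | 0 | 0 | 0 | 0 | 1 | 1 | 2 | 3 | 3
  R[4]: 1 | 1 | 1 | 1 | 1 | 1 | 1 | 2 | 2 | 3 | 4 | 4
  R[5]: 1 | 1 | 1 | 1 | 1 | 2 | 2 | 3 | 3 | 4 | 5 | 5
  R[6]: 1 | 1 | 1 | 1 | 1 | 2 | 2 | 3 | 4 | 5 | 6 | 6
  R[7]: 1 | 2 | 2 | 2 | 2 | 3 | 3 | 4 | 5 | 6 | 7 | 7
  R[8]: 1 | 2 | 2 | 2 | 2 | 3 | 4 | 5 | 6 | 7 | 8 | 8
  R[9]: 1 | 2 | 2 | 3 | 3 | 4 | 5 | 6 | 7 | 8 | 9 | 9
  R[10]: 1 | 2 | 3 | 4 | 4 | 5 | 6 | 7 | 8 | 9 | 10 | 10
  R[11]: 1 | 2 | 3 | 4 | 5 | 6 | 7 | 8 | 9 | 10 | 11 | 11
  R[12]: 1 | 2 | 3 | 4 | 5 | 6 | 7 | 8 | 9 | 10 | 11 | 12

the unique w with this rank table is (10, 11, 8, 1, 6, 9, 2, 7, 4, 3, 5, 12).

Rothe diagram D(w) (38 cells), 6 SE-corners (essential conditions):

[(2, 9, 0), (3, 7, 0), (6, 5, 1), (6, 7, 2), (8, 5, 2), (9, 3, 2)]


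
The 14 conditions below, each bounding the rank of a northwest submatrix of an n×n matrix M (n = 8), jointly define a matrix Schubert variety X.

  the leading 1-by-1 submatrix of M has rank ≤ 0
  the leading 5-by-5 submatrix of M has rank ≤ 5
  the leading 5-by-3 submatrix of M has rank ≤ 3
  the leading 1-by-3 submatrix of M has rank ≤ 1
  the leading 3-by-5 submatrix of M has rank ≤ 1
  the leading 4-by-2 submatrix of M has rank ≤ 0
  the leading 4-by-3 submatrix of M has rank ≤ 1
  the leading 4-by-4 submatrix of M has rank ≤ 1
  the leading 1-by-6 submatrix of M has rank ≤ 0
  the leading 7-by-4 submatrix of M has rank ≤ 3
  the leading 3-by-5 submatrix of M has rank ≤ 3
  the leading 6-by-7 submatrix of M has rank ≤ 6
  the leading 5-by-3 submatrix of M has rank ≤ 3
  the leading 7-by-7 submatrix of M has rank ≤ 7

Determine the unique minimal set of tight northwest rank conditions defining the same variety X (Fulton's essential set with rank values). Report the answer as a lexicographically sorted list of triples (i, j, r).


Reconstructing r_w from the 14 given conditions:

  row 1: 0, 0, 0, 0, 0, 0, 1, 1
  row 2: 0, 0, 1, 1, 1, 1, 2, 2
  row 3: 0, 0, 1, 1, 1, 2, 3, 3
  row 4: 0, 0, 1, 1, 2, 3, 4, 4
  row 5: 1, 1, 2, 2, 3, 4, 5, 5
  row 6: 1, 2, 3, 3, 4, 5, 6, 6
  row 7: 1, 2, 3, 3, 4, 5, 6, 7
  row 8: 1, 2, 3, 4, 5, 6, 7, 8

the unique w with this rank table is (7, 3, 6, 5, 1, 2, 8, 4).

Rothe diagram D(w) (16 cells), 5 SE-corners (essential conditions):

[(1, 6, 0), (3, 5, 1), (4, 2, 0), (4, 4, 1), (7, 4, 3)]


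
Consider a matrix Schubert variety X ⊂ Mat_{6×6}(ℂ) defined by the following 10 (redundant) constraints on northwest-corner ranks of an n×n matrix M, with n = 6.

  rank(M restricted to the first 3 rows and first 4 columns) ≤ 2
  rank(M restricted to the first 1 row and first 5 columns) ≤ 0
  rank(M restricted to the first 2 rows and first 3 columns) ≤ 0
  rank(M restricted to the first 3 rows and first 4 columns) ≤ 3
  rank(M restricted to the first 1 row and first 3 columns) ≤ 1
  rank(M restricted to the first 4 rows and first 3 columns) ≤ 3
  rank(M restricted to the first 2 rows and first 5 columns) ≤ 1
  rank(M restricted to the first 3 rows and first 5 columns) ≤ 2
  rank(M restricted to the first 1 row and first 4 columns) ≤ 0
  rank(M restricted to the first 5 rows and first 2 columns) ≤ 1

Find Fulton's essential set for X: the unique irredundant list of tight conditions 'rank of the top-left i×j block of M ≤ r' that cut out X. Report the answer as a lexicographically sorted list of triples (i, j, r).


The tightest implied rank at each (i,j), from the 10 conditions:

  R[1]: 0 | 0 | 0 | 0 | 0 | 1
  R[2]: 0 | 0 | 0 | 1 | 1 | 2
  R[3]: 1 | 1 | 1 | 2 | 2 | 3
  R[4]: 1 | 1 | 2 | 3 | 3 | 4
  R[5]: 1 | 1 | 2 | 3 | 4 | 5
  R[6]: 1 | 2 | 3 | 4 | 5 | 6

second differences of R give the permutation w = (6, 4, 1, 3, 5, 2).

Fulton essential set (3 of the 10 Rothe cells):

[(1, 5, 0), (2, 3, 0), (5, 2, 1)]


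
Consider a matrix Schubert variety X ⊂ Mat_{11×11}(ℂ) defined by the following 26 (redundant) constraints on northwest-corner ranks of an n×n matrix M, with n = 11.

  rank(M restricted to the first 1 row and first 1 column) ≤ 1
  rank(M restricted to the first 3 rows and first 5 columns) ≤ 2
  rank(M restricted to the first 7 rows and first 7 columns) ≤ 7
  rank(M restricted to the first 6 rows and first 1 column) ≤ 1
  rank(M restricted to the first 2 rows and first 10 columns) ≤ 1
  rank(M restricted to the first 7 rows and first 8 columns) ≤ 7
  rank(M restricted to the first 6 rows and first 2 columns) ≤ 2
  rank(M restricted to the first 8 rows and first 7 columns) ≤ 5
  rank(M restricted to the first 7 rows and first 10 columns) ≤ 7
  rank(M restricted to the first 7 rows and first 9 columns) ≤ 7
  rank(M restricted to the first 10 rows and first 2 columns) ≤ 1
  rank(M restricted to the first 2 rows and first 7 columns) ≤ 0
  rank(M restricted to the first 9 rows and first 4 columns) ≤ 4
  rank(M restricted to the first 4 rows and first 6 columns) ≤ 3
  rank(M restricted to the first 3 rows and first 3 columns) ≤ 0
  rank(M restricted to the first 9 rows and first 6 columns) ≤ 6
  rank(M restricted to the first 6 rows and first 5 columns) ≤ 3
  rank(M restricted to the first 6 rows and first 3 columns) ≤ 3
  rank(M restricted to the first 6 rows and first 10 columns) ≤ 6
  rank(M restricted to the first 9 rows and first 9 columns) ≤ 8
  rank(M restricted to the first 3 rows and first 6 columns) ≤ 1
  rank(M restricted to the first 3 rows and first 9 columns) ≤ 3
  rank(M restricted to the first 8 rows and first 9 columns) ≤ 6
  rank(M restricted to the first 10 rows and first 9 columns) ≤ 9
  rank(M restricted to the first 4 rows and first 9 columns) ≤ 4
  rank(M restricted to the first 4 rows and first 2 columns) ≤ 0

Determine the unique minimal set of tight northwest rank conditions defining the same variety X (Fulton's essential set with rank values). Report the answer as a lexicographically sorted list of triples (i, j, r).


The tightest implied rank at each (i,j), from the 26 conditions:

  i=1: 0 0 0 0 0 0 0 1 1 1 1
  i=2: 0 0 0 0 0 0 0 1 1 1 2
  i=3: 0 0 0 1 1 1 1 2 2 2 3
  i=4: 0 0 1 2 2 2 2 3 3 3 4
  i=5: 1 1 2 3 3 3 3 4 4 4 5
  i=6: 1 1 2 3 3 4 4 5 5 5 6
  i=7: 1 1 2 3 4 5 5 6 6 6 7
  i=8: 1 1 2 3 4 5 5 6 6 7 8
  i=9: 1 1 2 3 4 5 6 7 7 8 9
  i=10: 1 1 2 3 4 5 6 7 8 9 10
  i=11: 1 2 3 4 5 6 7 8 9 10 11

reading off 1-entries of Δ²R: w = (8, 11, 4, 3, 1, 6, 5, 10, 7, 9, 2).

Rothe diagram D(w) (29 cells), 8 SE-corners (essential conditions):

[(2, 7, 0), (2, 10, 1), (3, 3, 0), (4, 2, 0), (6, 5, 3), (8, 7, 5), (8, 9, 6), (10, 2, 1)]


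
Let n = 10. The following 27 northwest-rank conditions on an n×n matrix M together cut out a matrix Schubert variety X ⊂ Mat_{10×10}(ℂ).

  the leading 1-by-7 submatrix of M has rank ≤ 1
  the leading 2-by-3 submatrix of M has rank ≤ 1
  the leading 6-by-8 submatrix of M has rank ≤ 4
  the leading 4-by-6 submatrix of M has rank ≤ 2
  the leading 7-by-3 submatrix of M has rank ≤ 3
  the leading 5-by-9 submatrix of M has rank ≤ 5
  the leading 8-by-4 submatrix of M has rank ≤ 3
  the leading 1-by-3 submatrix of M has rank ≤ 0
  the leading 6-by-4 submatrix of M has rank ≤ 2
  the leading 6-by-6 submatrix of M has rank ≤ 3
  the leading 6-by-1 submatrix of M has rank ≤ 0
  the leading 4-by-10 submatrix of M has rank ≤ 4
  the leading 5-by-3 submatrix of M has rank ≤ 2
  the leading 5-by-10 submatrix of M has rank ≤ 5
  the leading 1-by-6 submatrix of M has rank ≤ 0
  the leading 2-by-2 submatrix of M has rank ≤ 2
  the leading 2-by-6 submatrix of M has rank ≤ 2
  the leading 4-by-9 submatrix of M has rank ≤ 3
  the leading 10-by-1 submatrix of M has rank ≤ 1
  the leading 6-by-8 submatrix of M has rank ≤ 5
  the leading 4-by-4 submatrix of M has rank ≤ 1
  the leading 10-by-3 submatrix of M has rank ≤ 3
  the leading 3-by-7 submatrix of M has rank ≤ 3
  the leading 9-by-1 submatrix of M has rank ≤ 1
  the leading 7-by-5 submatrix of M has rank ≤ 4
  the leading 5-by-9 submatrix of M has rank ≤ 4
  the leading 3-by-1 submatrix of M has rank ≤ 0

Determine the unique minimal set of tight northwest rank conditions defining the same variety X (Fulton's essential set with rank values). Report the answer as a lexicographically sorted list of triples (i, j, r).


The tightest implied rank at each (i,j), from the 27 conditions:

  row 1: 0, 0, 0, 0, 0, 0, 1, 1, 1, 1
  row 2: 0, 1, 1, 1, 1, 1, 2, 2, 2, 2
  row 3: 0, 1, 1, 1, 2, 2, 3, 3, 3, 3
  row 4: 0, 1, 1, 1, 2, 2, 3, 3, 3, 4
  row 5: 0, 1, 2, 2, 3, 3, 4, 4, 4, 5
  row 6: 0, 1, 2, 2, 3, 3, 4, 4, 5, 6
  row 7: 1, 2, 3, 3, 4, 4, 5, 5, 6, 7
  row 8: 1, 2, 3, 3, 4, 5, 6, 6, 7, 8
  row 9: 1, 2, 3, 4, 5, 6, 7, 7, 8, 9
  row 10: 1, 2, 3, 4, 5, 6, 7, 8, 9, 10

hence w(1..10) = (7, 2, 5, 10, 3, 9, 1, 6, 4, 8).

9 SE-corners of the 22-cell Rothe diagram give Ess(w):

[(1, 6, 0), (4, 4, 1), (4, 6, 2), (4, 9, 3), (6, 1, 0), (6, 4, 2), (6, 6, 3), (6, 8, 4), (8, 4, 3)]


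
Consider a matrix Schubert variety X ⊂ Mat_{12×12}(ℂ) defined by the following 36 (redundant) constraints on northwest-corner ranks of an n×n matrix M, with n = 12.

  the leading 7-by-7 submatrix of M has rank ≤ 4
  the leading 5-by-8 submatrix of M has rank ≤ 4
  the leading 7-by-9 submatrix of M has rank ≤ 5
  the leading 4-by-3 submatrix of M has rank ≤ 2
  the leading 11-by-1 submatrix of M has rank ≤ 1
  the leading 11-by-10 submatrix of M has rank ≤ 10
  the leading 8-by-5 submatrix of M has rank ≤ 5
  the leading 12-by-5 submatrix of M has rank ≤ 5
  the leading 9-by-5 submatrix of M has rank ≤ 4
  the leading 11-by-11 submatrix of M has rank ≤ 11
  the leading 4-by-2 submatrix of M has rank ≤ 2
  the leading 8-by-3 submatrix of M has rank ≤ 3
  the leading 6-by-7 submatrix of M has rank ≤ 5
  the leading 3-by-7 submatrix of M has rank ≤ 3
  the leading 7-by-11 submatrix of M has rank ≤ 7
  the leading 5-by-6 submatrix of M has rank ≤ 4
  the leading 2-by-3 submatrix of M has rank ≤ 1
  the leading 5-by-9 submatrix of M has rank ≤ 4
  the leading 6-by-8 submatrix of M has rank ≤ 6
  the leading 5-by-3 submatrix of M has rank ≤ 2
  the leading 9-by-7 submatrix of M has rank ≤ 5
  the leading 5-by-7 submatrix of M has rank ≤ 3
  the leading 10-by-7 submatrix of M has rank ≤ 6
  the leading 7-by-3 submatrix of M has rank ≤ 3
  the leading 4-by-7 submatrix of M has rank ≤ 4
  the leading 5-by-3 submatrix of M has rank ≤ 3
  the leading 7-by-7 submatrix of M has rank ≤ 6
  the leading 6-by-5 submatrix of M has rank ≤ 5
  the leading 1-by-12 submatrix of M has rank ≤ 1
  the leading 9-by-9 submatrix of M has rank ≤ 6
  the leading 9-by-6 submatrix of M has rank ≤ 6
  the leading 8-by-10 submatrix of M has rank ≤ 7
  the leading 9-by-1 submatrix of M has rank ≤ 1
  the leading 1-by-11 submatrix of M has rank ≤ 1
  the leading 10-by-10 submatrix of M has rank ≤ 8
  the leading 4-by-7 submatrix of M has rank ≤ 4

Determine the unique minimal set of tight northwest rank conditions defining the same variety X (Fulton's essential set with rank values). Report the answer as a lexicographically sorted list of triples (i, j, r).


Propagating the 36 rank bounds to every northwest block:

  row 1: 1  1  1  1  1  1  1  1  1  1  1  1
  row 2: 1  1  1  2  2  2  2  2  2  2  2  2
  row 3: 1  2  2  3  3  3  3  3  3  3  3  3
  row 4: 1  2  2  3  3  3  3  4  4  4  4  4
  row 5: 1  2  2  3  3  3  3  4  4  5  5  5
  row 6: 1  2  3  4  4  4  4  5  5  6  6  6
  row 7: 1  2  3  4  4  4  4  5  5  6  7  7
  row 8: 1  2  3  4  4  5  5  6  6  7  8  8
  row 9: 1  2  3  4  4  5  5  6  6  7  8  9
  row 10: 1  2  3  4  5  6  6  7  7  8  9  10
  row 11: 1  2  3  4  5  6  7  8  8  9  10  11
  row 12: 1  2  3  4  5  6  7  8  9  10  11  12

the unique w with this rank table is (1, 4, 2, 8, 10, 3, 11, 6, 12, 5, 7, 9).

ℓ(w)=19; the 9 essential cells (i,j,r):

[(2, 3, 1), (5, 3, 2), (5, 7, 3), (5, 9, 4), (7, 7, 4), (7, 9, 5), (9, 5, 4), (9, 7, 5), (9, 9, 6)]


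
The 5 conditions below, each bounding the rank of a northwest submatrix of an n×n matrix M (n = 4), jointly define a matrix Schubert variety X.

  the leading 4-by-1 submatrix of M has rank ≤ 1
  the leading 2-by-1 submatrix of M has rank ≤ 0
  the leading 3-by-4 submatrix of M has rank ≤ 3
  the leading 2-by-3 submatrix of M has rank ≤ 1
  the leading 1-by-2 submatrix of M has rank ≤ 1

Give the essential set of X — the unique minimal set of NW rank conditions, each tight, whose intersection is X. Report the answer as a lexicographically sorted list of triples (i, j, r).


Recovering R(i,j) via the rank-extension bound from the 5 conditions:

  row 1: 0  1  1  1
  row 2: 0  1  1  2
  row 3: 1  2  2  3
  row 4: 1  2  3  4

so w = (2, 4, 1, 3).

2 SE-corners of the 3-cell Rothe diagram give Ess(w):

[(2, 1, 0), (2, 3, 1)]


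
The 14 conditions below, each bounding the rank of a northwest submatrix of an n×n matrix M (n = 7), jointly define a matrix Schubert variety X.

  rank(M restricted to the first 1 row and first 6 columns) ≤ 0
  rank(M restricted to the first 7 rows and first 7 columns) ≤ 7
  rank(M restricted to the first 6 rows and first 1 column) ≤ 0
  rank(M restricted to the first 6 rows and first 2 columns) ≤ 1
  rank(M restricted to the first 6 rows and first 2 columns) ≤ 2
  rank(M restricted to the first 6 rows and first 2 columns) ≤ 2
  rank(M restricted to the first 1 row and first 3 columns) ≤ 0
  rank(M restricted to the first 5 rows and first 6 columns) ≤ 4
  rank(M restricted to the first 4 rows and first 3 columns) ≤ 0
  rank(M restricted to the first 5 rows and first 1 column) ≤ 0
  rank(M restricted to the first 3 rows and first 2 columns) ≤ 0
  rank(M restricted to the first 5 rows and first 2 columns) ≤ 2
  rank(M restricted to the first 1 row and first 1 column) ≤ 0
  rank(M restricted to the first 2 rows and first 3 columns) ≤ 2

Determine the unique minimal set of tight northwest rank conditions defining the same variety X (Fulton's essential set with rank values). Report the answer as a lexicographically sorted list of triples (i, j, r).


Reconstructing r_w from the 14 given conditions:

  R[1]: 0  0  0  0  0  0  1
  R[2]: 0  0  0  1  1  1  2
  R[3]: 0  0  0  1  2  2  3
  R[4]: 0  0  0  1  2  3  4
  R[5]: 0  1  1  2  3  4  5
  R[6]: 0  1  2  3  4  5  6
  R[7]: 1  2  3  4  5  6  7

so w = (7, 4, 5, 6, 2, 3, 1).

D(w) has 17 cells with 3 SE-corners; essential set:

[(1, 6, 0), (4, 3, 0), (6, 1, 0)]


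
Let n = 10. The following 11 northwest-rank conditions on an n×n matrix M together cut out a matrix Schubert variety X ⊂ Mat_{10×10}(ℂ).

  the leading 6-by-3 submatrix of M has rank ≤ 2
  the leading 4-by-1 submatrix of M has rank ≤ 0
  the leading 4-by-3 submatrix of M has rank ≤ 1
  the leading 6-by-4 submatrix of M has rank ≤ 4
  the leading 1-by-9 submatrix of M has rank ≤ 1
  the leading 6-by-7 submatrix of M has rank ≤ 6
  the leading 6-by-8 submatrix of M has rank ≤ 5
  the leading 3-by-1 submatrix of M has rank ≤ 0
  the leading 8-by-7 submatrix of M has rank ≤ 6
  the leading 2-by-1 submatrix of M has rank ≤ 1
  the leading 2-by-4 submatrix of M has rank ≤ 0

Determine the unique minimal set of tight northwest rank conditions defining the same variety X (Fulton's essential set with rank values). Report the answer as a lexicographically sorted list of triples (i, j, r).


Computing R[i][j] = min implied NW-rank bound (n=10, 11 conditions):

  i=1: 0 0 0 0 1 1 1 1 1 1
  i=2: 0 0 0 0 1 2 2 2 2 2
  i=3: 0 1 1 1 2 3 3 3 3 3
  i=4: 0 1 1 2 3 4 4 4 4 4
  i=5: 1 2 2 3 4 5 5 5 5 5
  i=6: 1 2 2 3 4 5 5 5 6 6
  i=7: 1 2 3 4 5 6 6 6 7 7
  i=8: 1 2 3 4 5 6 6 7 8 8
  i=9: 1 2 3 4 5 6 7 8 9 9
  i=10: 1 2 3 4 5 6 7 8 9 10

reading off 1-entries of Δ²R: w = (5, 6, 2, 4, 1, 9, 3, 8, 7, 10).

|D(w)|=15, |Ess(w)|=6:

[(2, 4, 0), (4, 1, 0), (4, 3, 1), (6, 3, 2), (6, 8, 5), (8, 7, 6)]


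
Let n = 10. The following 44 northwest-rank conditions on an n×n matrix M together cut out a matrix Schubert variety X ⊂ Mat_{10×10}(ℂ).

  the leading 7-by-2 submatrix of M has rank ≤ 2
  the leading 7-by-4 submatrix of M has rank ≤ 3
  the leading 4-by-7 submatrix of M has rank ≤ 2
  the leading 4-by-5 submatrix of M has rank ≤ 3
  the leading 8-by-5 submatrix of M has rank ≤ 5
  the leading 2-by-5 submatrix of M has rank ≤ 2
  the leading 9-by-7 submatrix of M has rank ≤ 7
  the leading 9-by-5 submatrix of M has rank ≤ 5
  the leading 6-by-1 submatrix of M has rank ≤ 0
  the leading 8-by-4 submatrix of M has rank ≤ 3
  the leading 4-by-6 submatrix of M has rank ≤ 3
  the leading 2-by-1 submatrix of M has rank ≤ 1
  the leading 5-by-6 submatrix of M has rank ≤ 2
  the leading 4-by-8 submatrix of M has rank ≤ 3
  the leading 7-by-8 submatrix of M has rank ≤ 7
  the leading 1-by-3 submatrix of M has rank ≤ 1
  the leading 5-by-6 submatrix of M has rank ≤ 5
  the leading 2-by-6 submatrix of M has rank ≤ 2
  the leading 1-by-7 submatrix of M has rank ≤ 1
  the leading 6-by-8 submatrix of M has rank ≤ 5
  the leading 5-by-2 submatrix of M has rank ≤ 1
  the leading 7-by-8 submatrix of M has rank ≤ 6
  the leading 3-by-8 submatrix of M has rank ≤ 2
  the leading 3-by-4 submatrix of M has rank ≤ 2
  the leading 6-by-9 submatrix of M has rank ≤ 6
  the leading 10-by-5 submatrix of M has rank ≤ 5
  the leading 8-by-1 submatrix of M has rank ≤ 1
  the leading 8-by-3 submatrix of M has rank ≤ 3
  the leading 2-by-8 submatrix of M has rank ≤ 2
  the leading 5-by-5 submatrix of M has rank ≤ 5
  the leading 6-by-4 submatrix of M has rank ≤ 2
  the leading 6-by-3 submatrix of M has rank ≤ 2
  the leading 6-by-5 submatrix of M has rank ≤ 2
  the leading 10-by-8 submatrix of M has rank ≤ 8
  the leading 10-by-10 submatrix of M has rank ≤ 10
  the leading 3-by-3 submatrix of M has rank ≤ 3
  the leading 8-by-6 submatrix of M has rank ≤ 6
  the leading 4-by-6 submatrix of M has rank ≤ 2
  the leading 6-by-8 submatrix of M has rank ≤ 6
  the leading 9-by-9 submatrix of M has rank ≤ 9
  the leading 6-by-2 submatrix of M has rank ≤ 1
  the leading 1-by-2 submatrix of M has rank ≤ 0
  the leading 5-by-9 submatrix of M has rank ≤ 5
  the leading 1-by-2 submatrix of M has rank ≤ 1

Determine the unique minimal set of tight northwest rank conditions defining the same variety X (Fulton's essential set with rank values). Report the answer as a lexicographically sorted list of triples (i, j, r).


Computing R[i][j] = min implied NW-rank bound (n=10, 44 conditions):

  0 0 1 1 1 1 1 1 1 1
  0 1 2 2 2 2 2 2 2 2
  0 1 2 2 2 2 2 2 3 3
  0 1 2 2 2 2 2 3 4 4
  0 1 2 2 2 2 3 4 5 5
  0 1 2 2 2 3 4 5 6 6
  1 2 3 3 3 4 5 6 7 7
  1 2 3 3 4 5 6 7 8 8
  1 2 3 4 5 6 7 8 9 9
  1 2 3 4 5 6 7 8 9 10

reading off 1-entries of Δ²R: w = (3, 2, 9, 8, 7, 6, 1, 5, 4, 10).

7 SE-corners of the 22-cell Rothe diagram give Ess(w):

[(1, 2, 0), (3, 8, 2), (4, 7, 2), (5, 6, 2), (6, 1, 0), (6, 5, 2), (8, 4, 3)]


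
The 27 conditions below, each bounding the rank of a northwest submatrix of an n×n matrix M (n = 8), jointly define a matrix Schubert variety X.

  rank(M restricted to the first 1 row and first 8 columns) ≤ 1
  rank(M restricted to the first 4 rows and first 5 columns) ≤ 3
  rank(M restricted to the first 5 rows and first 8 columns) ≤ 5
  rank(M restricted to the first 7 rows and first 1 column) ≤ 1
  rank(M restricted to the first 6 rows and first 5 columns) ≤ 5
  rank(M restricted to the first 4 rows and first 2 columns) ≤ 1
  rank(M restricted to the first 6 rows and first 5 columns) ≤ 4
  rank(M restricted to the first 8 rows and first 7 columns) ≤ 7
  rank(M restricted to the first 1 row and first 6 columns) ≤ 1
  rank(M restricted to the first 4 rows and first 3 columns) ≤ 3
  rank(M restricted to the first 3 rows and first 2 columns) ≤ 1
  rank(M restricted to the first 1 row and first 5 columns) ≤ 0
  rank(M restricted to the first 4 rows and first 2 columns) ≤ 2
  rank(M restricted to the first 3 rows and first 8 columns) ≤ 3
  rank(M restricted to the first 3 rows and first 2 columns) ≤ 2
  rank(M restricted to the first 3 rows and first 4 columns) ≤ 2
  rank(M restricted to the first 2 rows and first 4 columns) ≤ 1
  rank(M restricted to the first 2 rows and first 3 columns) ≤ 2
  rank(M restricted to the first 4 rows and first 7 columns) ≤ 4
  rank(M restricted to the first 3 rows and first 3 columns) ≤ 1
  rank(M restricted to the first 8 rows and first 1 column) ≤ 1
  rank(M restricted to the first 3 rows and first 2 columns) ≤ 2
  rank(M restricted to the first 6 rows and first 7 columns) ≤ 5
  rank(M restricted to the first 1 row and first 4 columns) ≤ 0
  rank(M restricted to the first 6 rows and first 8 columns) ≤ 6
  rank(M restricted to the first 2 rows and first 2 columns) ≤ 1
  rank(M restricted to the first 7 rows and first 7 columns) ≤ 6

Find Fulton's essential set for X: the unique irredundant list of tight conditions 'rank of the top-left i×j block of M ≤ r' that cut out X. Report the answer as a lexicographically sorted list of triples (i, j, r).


Reconstructing r_w from the 27 given conditions:

  R[1]: 0, 0, 0, 0, 0, 1, 1, 1
  R[2]: 1, 1, 1, 1, 1, 2, 2, 2
  R[3]: 1, 1, 1, 2, 2, 3, 3, 3
  R[4]: 1, 1, 2, 3, 3, 4, 4, 4
  R[5]: 1, 2, 3, 4, 4, 5, 5, 5
  R[6]: 1, 2, 3, 4, 4, 5, 5, 6
  R[7]: 1, 2, 3, 4, 5, 6, 6, 7
  R[8]: 1, 2, 3, 4, 5, 6, 7, 8

hence w(1..8) = (6, 1, 4, 3, 2, 8, 5, 7).

ℓ(w)=10; the 5 essential cells (i,j,r):

[(1, 5, 0), (3, 3, 1), (4, 2, 1), (6, 5, 4), (6, 7, 5)]


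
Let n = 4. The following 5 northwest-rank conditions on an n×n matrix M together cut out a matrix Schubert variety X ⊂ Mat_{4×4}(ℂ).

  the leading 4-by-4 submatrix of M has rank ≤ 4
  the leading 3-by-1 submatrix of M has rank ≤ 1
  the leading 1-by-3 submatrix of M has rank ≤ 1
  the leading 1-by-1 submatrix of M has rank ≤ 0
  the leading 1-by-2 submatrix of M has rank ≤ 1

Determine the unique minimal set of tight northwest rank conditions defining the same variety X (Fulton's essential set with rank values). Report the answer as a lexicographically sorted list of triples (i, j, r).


The tightest implied rank at each (i,j), from the 5 conditions:

  0 1 1 1
  1 2 2 2
  1 2 3 3
  1 2 3 4

second differences of R give the permutation w = (2, 1, 3, 4).

1 SE-corner of the 1-cell Rothe diagram gives Ess(w):

[(1, 1, 0)]


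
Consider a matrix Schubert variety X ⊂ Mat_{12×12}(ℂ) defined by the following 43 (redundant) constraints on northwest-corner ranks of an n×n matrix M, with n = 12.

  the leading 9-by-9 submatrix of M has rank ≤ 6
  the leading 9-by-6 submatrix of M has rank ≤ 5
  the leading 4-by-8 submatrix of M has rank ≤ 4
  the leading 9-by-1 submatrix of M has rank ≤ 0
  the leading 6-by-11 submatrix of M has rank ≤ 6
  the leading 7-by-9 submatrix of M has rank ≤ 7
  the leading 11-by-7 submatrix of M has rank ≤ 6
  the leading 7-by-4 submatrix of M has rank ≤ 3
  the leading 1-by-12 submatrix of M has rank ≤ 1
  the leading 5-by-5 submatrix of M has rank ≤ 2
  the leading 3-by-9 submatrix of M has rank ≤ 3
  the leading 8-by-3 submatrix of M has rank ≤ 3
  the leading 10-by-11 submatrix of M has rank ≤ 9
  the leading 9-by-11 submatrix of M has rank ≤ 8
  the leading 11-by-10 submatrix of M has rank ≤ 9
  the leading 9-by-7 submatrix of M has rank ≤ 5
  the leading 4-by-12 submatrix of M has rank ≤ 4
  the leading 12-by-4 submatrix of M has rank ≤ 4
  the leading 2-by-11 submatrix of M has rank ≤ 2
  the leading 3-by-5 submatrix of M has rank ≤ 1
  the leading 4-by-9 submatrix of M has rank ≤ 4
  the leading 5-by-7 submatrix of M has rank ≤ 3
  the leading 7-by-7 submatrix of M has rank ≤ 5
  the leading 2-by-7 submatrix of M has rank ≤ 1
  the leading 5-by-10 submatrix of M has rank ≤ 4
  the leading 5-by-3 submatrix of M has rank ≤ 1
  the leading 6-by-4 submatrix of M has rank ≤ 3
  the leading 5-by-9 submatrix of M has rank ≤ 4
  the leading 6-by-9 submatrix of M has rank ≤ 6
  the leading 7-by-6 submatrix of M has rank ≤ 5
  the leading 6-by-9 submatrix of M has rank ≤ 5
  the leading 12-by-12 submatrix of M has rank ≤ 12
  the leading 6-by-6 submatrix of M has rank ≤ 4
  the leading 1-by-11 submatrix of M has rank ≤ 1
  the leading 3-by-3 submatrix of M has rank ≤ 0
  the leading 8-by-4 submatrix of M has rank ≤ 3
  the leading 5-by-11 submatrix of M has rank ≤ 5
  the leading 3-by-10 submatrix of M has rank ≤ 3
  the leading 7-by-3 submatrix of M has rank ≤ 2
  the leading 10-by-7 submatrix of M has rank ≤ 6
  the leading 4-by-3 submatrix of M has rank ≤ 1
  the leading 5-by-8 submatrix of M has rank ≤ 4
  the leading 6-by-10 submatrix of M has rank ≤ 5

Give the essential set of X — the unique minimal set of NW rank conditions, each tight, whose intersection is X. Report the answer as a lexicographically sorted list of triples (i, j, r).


Propagating the 43 rank bounds to every northwest block:

  R[1]: 0 | 0 | 0 | 1 | 1 | 1 | 1 | 1 | 1 | 1 | 1 | 1
  R[2]: 0 | 0 | 0 | 1 | 1 | 1 | 1 | 2 | 2 | 2 | 2 | 2
  R[3]: 0 | 0 | 0 | 1 | 1 | 2 | 2 | 3 | 3 | 3 | 3 | 3
  R[4]: 0 | 1 | 1 | 2 | 2 | 3 | 3 | 4 | 4 | 4 | 4 | 4
  R[5]: 0 | 1 | 1 | 2 | 2 | 3 | 3 | 4 | 4 | 4 | 5 | 5
  R[6]: 0 | 1 | 2 | 3 | 3 | 4 | 4 | 5 | 5 | 5 | 6 | 6
  R[7]: 0 | 1 | 2 | 3 | 4 | 5 | 5 | 6 | 6 | 6 | 7 | 7
  R[8]: 0 | 1 | 2 | 3 | 4 | 5 | 5 | 6 | 6 | 7 | 8 | 8
  R[9]: 0 | 1 | 2 | 3 | 4 | 5 | 5 | 6 | 6 | 7 | 8 | 9
  R[10]: 1 | 2 | 3 | 4 | 5 | 6 | 6 | 7 | 7 | 8 | 9 | 10
  R[11]: 1 | 2 | 3 | 4 | 5 | 6 | 6 | 7 | 8 | 9 | 10 | 11
  R[12]: 1 | 2 | 3 | 4 | 5 | 6 | 7 | 8 | 9 | 10 | 11 | 12

reading off 1-entries of Δ²R: w = (4, 8, 6, 2, 11, 3, 5, 10, 12, 1, 9, 7).

ℓ(w)=29; the 11 essential cells (i,j,r):

[(2, 7, 1), (3, 3, 0), (3, 5, 1), (5, 3, 1), (5, 5, 2), (5, 7, 3), (5, 10, 4), (9, 1, 0), (9, 7, 5), (9, 9, 6), (11, 7, 6)]
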